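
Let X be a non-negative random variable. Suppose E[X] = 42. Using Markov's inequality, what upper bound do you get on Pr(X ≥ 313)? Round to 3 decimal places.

Markov's inequality: for a non-negative random variable, Pr(X ≥ a) ≤ E[X]/a.
Here E[X] = 42 and a = 313, so the bound is 42/313 = 0.1342.

0.134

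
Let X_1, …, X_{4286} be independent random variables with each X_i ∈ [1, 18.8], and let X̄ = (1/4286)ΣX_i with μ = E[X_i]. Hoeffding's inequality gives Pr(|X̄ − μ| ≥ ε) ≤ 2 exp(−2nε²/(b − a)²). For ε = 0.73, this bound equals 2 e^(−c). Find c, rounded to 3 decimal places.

14.417

c = 2nε²/(b − a)² = 2·4286·0.73² / 17.8² = 14.4174.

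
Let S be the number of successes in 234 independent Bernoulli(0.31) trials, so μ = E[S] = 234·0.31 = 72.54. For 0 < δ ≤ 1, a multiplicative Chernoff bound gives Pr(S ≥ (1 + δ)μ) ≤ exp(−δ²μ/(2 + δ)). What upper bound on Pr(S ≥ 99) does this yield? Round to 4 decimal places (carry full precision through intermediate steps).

0.0169

Write 99 = (1 + δ)μ, so δ = 99/72.54 − 1 = 0.3647643…
Then the exponent is δ²μ/(2 + δ) = (99 − μ)² / (μ·(2 + δ)) = 4.081448.
Bound = exp(−4.081448) = 0.01688.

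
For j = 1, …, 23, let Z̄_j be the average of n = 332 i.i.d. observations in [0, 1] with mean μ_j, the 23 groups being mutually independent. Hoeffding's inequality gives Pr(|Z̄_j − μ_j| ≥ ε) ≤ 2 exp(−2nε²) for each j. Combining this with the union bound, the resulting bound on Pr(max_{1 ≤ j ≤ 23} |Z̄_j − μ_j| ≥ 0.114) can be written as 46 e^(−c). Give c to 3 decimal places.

Union bound over the 23 events: Pr(max_{1 ≤ j ≤ 23} |Z̄_j − μ_j| ≥ 0.114) ≤ 23·2·exp(−2nε²) = 46 exp(−2·332·0.114²).
So c = 2·332·0.114² = 8.6293.

8.629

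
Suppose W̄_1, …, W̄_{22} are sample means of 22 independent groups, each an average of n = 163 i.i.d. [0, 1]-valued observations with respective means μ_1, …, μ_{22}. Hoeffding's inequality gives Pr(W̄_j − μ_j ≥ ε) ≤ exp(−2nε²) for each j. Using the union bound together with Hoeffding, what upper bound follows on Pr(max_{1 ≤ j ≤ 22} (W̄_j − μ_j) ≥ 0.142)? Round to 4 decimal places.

Per-experiment Hoeffding bound: exp(−2·163·0.142²) = exp(−6.57346) = 0.0013969.
Union bound over 22 events: 22·0.0013969 = 0.03073.

0.0307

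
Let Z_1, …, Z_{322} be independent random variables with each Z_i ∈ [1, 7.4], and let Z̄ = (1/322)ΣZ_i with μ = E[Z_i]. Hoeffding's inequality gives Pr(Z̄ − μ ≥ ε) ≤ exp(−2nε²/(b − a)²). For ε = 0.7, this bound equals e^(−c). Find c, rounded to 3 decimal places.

7.704

c = 2nε²/(b − a)² = 2·322·0.7² / 6.4² = 7.7041.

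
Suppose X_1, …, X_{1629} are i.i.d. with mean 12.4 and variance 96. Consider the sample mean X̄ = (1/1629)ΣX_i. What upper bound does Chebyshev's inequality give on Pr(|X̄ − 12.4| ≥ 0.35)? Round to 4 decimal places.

0.4811

Var(X̄) = Var(X_i)/n = 96/1629 = 0.058932.
Chebyshev: Pr(|X̄ − 12.4| ≥ 0.35) ≤ Var(X̄)/(0.35)² = 96/(1629·0.35²) = 0.4811.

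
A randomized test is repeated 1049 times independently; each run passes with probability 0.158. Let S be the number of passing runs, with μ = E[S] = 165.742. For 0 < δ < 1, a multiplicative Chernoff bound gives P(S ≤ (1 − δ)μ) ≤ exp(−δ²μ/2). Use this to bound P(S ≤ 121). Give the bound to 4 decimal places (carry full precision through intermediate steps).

0.0024

Write 121 = (1 − δ)μ, so δ = 1 − 121/165.742 = 0.2699497…
Then the exponent is δ²μ/2 = (μ − 121)²/(2μ) = 6.039044.
Bound = exp(−6.039044) = 0.00238.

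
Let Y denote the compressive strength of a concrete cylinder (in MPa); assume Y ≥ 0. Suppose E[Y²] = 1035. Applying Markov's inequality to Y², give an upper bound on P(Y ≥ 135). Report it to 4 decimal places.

Since Y ≥ 0, the event {Y ≥ 135} is the same as {Y² ≥ 18225}.
Markov's inequality applied to Y² gives P(Y² ≥ 18225) ≤ E[Y²]/18225 = 1035/18225 = 0.0568.

0.0568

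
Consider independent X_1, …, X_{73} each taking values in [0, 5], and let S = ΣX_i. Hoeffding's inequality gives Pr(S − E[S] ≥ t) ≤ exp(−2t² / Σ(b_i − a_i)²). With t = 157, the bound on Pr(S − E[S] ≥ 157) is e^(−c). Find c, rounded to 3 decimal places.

27.013

Σ(b_i − a_i)² = 73·(5)² = 1825.
c = 2t²/1825 = 2·157²/1825 = 27.0126.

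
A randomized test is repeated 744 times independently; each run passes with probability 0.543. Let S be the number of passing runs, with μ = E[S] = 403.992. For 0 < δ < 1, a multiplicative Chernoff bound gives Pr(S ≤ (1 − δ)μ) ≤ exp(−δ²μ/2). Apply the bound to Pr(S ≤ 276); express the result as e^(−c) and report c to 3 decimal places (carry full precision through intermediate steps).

Write 276 = (1 − δ)μ, so δ = 1 − 276/403.992 = 0.3168182…
Then the exponent is δ²μ/2 = (μ − 276)²/(2μ) = 20.275095.

20.275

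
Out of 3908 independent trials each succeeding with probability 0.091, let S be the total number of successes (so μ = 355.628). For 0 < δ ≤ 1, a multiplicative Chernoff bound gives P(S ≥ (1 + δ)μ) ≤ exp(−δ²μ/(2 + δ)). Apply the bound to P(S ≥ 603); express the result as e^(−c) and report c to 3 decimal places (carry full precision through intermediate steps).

63.834

Write 603 = (1 + δ)μ, so δ = 603/355.628 − 1 = 0.695592…
Then the exponent is δ²μ/(2 + δ) = (603 − μ)² / (μ·(2 + δ)) = 63.833840.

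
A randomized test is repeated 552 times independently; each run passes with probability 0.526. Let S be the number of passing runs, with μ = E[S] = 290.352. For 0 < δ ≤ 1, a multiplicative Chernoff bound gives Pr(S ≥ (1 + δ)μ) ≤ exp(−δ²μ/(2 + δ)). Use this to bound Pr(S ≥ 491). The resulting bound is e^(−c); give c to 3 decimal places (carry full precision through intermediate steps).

Write 491 = (1 + δ)μ, so δ = 491/290.352 − 1 = 0.6910509…
Then the exponent is δ²μ/(2 + δ) = (491 − μ)² / (μ·(2 + δ)) = 51.525586.

51.526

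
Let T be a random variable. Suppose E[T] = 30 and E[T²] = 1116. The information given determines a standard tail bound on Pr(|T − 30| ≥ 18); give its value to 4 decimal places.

0.6667

The first two moments determine the variance, so Chebyshev's inequality is the sharpest standard bound available.
Var(T) = E[T²] − (E[T])² = 1116 − 900 = 216.
Chebyshev's inequality: Pr(|T − μ| ≥ t) ≤ Var(T)/t² = 216/324 = 0.6667.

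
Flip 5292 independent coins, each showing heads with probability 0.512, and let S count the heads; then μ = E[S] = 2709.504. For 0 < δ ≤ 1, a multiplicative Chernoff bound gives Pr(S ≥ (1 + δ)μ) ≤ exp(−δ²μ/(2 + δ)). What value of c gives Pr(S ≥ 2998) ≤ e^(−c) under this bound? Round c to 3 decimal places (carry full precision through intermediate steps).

14.583

Write 2998 = (1 + δ)μ, so δ = 2998/2709.504 − 1 = 0.1064756…
Then the exponent is δ²μ/(2 + δ) = (2998 − μ)² / (μ·(2 + δ)) = 14.582546.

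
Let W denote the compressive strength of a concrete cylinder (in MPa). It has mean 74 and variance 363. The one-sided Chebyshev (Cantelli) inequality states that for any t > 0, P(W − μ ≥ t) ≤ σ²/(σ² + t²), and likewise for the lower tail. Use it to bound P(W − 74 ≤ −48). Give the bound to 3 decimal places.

Here σ² = 363 and t = 48, so σ² + t² = 2667.
Cantelli's bound: 363/2667 = 0.1361.

0.136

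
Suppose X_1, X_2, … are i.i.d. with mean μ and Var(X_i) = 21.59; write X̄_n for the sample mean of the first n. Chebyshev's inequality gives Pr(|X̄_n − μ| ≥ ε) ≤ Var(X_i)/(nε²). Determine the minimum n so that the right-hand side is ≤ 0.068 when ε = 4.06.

20

Require 21.59/(n·4.06²) ≤ 0.068, i.e. n ≥ 21.59/(0.068·4.06²) = 19.262.
The smallest integer n is 20.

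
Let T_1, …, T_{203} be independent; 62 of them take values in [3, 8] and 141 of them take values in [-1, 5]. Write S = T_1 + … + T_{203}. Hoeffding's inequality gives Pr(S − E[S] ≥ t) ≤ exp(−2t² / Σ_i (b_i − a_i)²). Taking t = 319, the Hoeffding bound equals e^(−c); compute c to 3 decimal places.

30.716

Σ(b_i − a_i)² = 62·5² + 141·6² = 6626.
c = 2t² / 6626 = 2·319² / 6626 = 30.7157.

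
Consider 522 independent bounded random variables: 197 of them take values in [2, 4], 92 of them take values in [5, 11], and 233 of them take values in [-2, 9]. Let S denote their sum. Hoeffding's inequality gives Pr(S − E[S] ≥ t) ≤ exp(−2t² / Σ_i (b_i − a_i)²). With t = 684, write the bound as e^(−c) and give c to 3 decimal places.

28.976

Σ(b_i − a_i)² = 197·2² + 92·6² + 233·11² = 32293.
c = 2t² / 32293 = 2·684² / 32293 = 28.9757.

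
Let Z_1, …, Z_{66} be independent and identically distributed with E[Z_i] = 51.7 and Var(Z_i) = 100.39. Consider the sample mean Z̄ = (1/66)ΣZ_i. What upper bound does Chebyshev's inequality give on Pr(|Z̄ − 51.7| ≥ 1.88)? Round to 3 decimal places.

Var(Z̄) = Var(Z_i)/n = 100.39/66 = 1.5211.
Chebyshev: Pr(|Z̄ − 51.7| ≥ 1.88) ≤ Var(Z̄)/(1.88)² = 100.39/(66·1.88²) = 0.4304.

0.430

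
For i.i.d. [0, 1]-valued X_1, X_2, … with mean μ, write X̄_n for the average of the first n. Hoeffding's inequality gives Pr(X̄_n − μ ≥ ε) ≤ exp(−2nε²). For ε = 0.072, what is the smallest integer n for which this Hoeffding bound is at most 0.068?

260

Require exp(−2nε²) ≤ 0.068, i.e. 2nε² ≥ ln(1/0.068) = 2.688248.
So n ≥ 2.688248 / (2·0.072²) = 259.283.
The smallest integer n is 260.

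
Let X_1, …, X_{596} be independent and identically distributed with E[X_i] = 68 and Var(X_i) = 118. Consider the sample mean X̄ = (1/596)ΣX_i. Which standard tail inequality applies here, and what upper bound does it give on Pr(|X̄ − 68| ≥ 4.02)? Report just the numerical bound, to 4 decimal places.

With mean and variance of each term known, Chebyshev's inequality bounds the deviation of the sum (or sample mean).
Var(X̄) = Var(X_i)/n = 118/596 = 0.19799.
Chebyshev: Pr(|X̄ − 68| ≥ 4.02) ≤ Var(X̄)/(4.02)² = 118/(596·4.02²) = 0.0123.

0.0123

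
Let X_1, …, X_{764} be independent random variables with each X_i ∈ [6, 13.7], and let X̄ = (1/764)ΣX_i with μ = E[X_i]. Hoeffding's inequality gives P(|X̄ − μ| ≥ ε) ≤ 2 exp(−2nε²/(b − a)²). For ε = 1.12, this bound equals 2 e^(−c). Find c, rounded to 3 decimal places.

c = 2nε²/(b − a)² = 2·764·1.12² / 7.7² = 32.3279.

32.328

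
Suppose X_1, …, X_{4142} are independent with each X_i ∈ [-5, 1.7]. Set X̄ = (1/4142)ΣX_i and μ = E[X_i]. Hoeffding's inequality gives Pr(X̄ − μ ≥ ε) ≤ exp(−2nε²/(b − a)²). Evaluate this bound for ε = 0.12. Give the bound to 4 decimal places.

0.0701

Exponent: 2nε²/(b − a)² = 2·4142·0.12² / 6.7² = 2.65738.
Bound = exp(−2.65738) = 0.07013.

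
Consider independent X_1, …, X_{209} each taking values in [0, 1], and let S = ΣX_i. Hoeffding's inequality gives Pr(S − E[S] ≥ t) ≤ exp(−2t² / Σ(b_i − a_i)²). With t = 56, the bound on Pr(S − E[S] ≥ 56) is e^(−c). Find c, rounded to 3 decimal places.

Σ(b_i − a_i)² = 209·(1)² = 209.
c = 2t²/209 = 2·56²/209 = 30.0096.

30.010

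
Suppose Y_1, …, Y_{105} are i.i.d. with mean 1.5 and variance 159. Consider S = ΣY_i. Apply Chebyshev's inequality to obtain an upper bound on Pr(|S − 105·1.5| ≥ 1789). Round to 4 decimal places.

0.0052

Var(S) = n·Var(Y_i) = 105·159 = 16695.
Chebyshev: Pr(|S − 105·1.5| ≥ 1789) ≤ Var(S)/1789² = 16695/3200521 = 0.0052.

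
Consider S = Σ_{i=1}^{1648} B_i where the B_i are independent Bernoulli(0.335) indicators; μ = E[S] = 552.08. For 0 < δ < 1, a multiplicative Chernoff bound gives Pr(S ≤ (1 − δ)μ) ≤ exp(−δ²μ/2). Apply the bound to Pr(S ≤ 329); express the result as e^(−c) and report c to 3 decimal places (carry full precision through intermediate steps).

45.070

Write 329 = (1 − δ)μ, so δ = 1 − 329/552.08 = 0.4040719…
Then the exponent is δ²μ/2 = (μ − 329)²/(2μ) = 45.070177.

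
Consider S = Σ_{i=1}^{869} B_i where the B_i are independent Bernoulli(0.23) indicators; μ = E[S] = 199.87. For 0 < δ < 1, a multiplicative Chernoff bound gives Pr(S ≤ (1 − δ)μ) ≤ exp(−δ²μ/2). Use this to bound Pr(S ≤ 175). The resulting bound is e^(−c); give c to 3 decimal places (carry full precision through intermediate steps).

1.547

Write 175 = (1 − δ)μ, so δ = 1 − 175/199.87 = 0.1244309…
Then the exponent is δ²μ/2 = (μ − 175)²/(2μ) = 1.547298.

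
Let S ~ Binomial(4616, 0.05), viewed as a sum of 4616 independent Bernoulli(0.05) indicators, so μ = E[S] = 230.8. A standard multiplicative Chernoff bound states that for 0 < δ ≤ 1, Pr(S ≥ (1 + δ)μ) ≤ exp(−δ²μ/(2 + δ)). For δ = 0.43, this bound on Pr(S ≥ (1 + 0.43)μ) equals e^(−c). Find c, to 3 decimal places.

17.562

c = δ²μ/(2 + δ) = 0.43²·230.8/(2 + 0.43) = 17.5617.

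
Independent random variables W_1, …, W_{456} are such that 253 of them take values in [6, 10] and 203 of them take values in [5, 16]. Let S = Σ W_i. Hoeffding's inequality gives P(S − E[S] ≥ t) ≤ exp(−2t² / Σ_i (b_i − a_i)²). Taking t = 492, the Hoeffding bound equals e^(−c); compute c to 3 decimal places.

16.921

Σ(b_i − a_i)² = 253·4² + 203·11² = 28611.
c = 2t² / 28611 = 2·492² / 28611 = 16.9210.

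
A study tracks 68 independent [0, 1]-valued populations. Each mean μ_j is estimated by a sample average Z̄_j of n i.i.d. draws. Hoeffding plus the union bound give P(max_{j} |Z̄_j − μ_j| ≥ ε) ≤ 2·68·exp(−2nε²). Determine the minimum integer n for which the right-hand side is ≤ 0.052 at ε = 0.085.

545

Need 2·68·exp(−2nε²) ≤ 0.052, i.e. exp(−2nε²) ≤ 0.052/136.
So 2nε² ≥ ln(136/0.052) = 7.869166.
Hence n ≥ 7.869166/(2·0.085²) = 544.579.
The smallest integer n is 545.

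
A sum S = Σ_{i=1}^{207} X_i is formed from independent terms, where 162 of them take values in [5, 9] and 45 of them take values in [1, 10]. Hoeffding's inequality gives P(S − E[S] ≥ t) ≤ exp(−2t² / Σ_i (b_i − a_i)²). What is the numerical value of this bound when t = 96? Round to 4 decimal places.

0.0521

Σ(b_i − a_i)² = 162·4² + 45·9² = 6237.
Exponent = 2·96² / 6237 = 2.95527.
Bound = exp(−2.95527) = 0.05206.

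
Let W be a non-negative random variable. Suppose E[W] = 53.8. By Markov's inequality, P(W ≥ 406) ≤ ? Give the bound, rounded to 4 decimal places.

0.1325

Markov's inequality: for a non-negative random variable, P(W ≥ a) ≤ E[W]/a.
Here E[W] = 53.8 and a = 406, so the bound is 53.8/406 = 0.1325.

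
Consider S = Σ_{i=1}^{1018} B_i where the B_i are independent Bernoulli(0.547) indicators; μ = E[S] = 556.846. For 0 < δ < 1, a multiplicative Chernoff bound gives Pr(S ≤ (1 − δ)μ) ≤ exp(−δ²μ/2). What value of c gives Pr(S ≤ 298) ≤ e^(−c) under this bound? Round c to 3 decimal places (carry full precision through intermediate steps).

Write 298 = (1 − δ)μ, so δ = 1 − 298/556.846 = 0.4648431…
Then the exponent is δ²μ/2 = (μ − 298)²/(2μ) = 60.161384.

60.161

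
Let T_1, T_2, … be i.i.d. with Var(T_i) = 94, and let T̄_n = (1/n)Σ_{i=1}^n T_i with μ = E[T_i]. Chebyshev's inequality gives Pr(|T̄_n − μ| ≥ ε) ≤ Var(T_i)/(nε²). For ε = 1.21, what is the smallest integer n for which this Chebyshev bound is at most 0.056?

1147

Require 94/(n·1.21²) ≤ 0.056, i.e. n ≥ 94/(0.056·1.21²) = 1146.487.
The smallest integer n is 1147.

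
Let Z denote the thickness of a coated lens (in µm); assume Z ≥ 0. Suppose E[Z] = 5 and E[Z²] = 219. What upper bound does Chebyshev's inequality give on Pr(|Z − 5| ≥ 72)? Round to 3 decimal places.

Var(Z) = E[Z²] − (E[Z])² = 219 − 25 = 194.
Chebyshev's inequality: Pr(|Z − μ| ≥ t) ≤ Var(Z)/t² = 194/5184 = 0.0374.

0.037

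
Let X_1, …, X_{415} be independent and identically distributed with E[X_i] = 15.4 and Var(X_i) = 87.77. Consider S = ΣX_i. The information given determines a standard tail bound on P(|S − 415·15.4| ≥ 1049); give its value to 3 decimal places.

0.033

With mean and variance of each term known, Chebyshev's inequality bounds the deviation of the sum (or sample mean).
Var(S) = n·Var(X_i) = 415·87.77 = 36424.55.
Chebyshev: P(|S − 415·15.4| ≥ 1049) ≤ Var(S)/1049² = 36424.55/1100401 = 0.0331.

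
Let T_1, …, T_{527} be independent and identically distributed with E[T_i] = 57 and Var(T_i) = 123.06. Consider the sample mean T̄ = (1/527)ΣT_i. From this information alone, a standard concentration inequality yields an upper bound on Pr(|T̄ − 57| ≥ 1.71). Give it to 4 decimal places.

0.0799

With mean and variance of each term known, Chebyshev's inequality bounds the deviation of the sum (or sample mean).
Var(T̄) = Var(T_i)/n = 123.06/527 = 0.23351.
Chebyshev: Pr(|T̄ − 57| ≥ 1.71) ≤ Var(T̄)/(1.71)² = 123.06/(527·1.71²) = 0.0799.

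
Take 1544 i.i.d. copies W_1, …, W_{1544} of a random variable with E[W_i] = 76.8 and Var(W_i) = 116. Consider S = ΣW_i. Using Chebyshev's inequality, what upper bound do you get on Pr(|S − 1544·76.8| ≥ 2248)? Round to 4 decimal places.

Var(S) = n·Var(W_i) = 1544·116 = 179104.
Chebyshev: Pr(|S − 1544·76.8| ≥ 2248) ≤ Var(S)/2248² = 179104/5053504 = 0.0354.

0.0354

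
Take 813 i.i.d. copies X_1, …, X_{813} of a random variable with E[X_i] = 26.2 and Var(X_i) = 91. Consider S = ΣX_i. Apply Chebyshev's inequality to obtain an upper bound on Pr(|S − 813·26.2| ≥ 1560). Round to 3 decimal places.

0.030

Var(S) = n·Var(X_i) = 813·91 = 73983.
Chebyshev: Pr(|S − 813·26.2| ≥ 1560) ≤ Var(S)/1560² = 73983/2433600 = 0.0304.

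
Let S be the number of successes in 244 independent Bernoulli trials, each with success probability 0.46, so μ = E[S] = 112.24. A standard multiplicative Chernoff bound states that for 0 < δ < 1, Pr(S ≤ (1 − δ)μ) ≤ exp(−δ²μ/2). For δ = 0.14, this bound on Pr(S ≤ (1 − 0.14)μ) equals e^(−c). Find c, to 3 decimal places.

1.100

c = δ²μ/2 = 0.14²·112.24/2 = 1.1000.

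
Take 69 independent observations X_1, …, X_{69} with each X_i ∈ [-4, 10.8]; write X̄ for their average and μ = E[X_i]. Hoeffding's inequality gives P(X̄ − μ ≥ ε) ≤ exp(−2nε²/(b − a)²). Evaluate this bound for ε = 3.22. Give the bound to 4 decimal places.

0.0015

Exponent: 2nε²/(b − a)² = 2·69·3.22² / 14.8² = 6.53232.
Bound = exp(−6.53232) = 0.00146.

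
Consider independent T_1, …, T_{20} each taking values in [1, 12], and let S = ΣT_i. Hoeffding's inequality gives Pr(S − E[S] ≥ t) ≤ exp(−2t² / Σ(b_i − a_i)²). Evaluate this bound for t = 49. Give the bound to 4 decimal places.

0.1375

Σ(b_i − a_i)² = 20·(11)² = 2420.
Exponent = 2·49²/2420 = 1.9843.
Bound = exp(−1.9843) = 0.13748.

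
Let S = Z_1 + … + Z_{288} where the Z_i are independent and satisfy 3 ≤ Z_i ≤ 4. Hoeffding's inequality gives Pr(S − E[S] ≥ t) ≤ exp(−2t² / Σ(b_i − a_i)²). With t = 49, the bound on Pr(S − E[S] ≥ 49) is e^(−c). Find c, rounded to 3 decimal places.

Σ(b_i − a_i)² = 288·(1)² = 288.
c = 2t²/288 = 2·49²/288 = 16.6736.

16.674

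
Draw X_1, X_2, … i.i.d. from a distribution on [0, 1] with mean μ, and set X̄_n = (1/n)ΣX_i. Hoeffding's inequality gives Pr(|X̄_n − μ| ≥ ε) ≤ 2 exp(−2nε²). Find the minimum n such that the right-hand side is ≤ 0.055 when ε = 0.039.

1182

Require 2·exp(−2nε²) ≤ 0.055, i.e. 2nε² ≥ ln(2/0.055) = 3.593569.
So n ≥ 3.593569 / (2·0.039²) = 1181.318.
The smallest integer n is 1182.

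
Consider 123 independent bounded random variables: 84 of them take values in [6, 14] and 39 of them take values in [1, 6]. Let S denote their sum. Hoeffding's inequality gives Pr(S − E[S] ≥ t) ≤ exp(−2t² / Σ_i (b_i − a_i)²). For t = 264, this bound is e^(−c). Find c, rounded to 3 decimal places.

Σ(b_i − a_i)² = 84·8² + 39·5² = 6351.
c = 2t² / 6351 = 2·264² / 6351 = 21.9480.

21.948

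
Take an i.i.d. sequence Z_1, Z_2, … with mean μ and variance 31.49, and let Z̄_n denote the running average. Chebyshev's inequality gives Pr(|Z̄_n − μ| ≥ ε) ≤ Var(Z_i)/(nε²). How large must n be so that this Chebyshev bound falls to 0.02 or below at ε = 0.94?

Require 31.49/(n·0.94²) ≤ 0.02, i.e. n ≥ 31.49/(0.02·0.94²) = 1781.915.
The smallest integer n is 1782.

1782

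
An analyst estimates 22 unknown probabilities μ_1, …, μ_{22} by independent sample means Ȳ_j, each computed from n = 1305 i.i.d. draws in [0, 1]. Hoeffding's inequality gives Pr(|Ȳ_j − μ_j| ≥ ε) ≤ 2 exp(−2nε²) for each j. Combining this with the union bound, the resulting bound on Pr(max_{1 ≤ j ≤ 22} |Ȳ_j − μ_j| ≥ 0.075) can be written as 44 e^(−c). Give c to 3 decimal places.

14.681

Union bound over the 22 events: Pr(max_{1 ≤ j ≤ 22} |Ȳ_j − μ_j| ≥ 0.075) ≤ 22·2·exp(−2nε²) = 44 exp(−2·1305·0.075²).
So c = 2·1305·0.075² = 14.6813.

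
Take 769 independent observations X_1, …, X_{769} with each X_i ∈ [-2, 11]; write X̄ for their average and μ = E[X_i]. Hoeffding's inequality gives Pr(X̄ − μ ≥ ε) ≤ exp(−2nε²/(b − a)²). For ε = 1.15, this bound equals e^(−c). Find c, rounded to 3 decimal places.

12.036

c = 2nε²/(b − a)² = 2·769·1.15² / 13² = 12.0355.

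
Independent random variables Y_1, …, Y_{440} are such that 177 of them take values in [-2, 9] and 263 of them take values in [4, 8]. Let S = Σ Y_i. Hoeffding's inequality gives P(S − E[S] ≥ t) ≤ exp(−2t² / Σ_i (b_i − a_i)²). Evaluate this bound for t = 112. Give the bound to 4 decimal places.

0.3757

Σ(b_i − a_i)² = 177·11² + 263·4² = 25625.
Exponent = 2·112² / 25625 = 0.97904.
Bound = exp(−0.97904) = 0.37567.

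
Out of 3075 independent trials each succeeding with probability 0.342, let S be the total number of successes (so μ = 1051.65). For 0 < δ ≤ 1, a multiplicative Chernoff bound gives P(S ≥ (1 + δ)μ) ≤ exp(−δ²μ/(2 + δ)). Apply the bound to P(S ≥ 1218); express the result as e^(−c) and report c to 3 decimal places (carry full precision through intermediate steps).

12.192

Write 1218 = (1 + δ)μ, so δ = 1218/1051.65 − 1 = 0.15818…
Then the exponent is δ²μ/(2 + δ) = (1218 − μ)² / (μ·(2 + δ)) = 12.192330.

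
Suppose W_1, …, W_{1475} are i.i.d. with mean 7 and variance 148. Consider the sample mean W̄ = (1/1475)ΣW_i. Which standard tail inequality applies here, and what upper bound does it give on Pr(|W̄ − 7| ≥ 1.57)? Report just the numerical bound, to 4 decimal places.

With mean and variance of each term known, Chebyshev's inequality bounds the deviation of the sum (or sample mean).
Var(W̄) = Var(W_i)/n = 148/1475 = 0.10034.
Chebyshev: Pr(|W̄ − 7| ≥ 1.57) ≤ Var(W̄)/(1.57)² = 148/(1475·1.57²) = 0.0407.

0.0407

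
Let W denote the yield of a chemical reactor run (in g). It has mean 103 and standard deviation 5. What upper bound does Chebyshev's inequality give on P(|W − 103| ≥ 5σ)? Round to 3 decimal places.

0.040

Chebyshev: P(|W − μ| ≥ t) ≤ Var(W)/t².
Var(W) = σ² = 5² = 25.
t = 5·5 = 25.
Bound = 25 / 625 = 0.0400.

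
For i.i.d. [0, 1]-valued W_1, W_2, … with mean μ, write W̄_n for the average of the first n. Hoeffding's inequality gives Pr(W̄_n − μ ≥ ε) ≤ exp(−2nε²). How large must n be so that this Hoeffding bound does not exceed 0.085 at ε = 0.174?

Require exp(−2nε²) ≤ 0.085, i.e. 2nε² ≥ ln(1/0.085) = 2.465104.
So n ≥ 2.465104 / (2·0.174²) = 40.711.
The smallest integer n is 41.

41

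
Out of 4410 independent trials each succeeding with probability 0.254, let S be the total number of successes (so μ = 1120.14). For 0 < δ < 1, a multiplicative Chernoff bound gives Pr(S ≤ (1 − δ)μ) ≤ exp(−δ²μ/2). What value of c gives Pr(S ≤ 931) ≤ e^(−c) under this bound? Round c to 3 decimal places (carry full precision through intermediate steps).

Write 931 = (1 − δ)μ, so δ = 1 − 931/1120.14 = 0.1688539…
Then the exponent is δ²μ/2 = (μ − 931)²/(2μ) = 15.968513.

15.969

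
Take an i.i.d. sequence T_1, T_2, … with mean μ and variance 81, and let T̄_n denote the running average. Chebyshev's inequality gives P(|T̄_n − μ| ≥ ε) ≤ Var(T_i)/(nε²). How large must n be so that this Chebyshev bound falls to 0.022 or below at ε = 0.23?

69600

Require 81/(n·0.23²) ≤ 0.022, i.e. n ≥ 81/(0.022·0.23²) = 69599.588.
The smallest integer n is 69600.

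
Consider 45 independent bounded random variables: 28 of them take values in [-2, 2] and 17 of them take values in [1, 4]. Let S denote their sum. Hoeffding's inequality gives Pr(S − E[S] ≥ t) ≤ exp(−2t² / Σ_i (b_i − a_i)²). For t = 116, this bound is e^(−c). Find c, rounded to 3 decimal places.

44.779

Σ(b_i − a_i)² = 28·4² + 17·3² = 601.
c = 2t² / 601 = 2·116² / 601 = 44.7787.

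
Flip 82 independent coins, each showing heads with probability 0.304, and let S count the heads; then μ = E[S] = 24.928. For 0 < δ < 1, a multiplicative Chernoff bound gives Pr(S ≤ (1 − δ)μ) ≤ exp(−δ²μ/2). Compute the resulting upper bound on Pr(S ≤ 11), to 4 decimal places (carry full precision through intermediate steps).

0.0204

Write 11 = (1 − δ)μ, so δ = 1 − 11/24.928 = 0.5587291…
Then the exponent is δ²μ/2 = (μ − 11)²/(2μ) = 3.890990.
Bound = exp(−3.890990) = 0.02043.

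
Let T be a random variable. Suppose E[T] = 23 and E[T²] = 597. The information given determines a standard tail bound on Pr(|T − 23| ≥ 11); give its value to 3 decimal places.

The first two moments determine the variance, so Chebyshev's inequality is the sharpest standard bound available.
Var(T) = E[T²] − (E[T])² = 597 − 529 = 68.
Chebyshev's inequality: Pr(|T − μ| ≥ t) ≤ Var(T)/t² = 68/121 = 0.5620.

0.562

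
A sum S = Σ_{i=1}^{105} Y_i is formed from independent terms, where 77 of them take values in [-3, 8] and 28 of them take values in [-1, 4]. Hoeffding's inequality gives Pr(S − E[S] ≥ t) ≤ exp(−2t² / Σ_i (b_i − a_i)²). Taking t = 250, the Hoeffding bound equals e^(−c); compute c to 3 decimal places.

Σ(b_i − a_i)² = 77·11² + 28·5² = 10017.
c = 2t² / 10017 = 2·250² / 10017 = 12.4788.

12.479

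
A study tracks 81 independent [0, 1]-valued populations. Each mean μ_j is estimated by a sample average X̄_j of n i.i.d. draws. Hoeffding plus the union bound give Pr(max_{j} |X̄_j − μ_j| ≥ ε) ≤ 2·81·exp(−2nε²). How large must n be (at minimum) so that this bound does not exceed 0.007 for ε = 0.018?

15509

Need 2·81·exp(−2nε²) ≤ 0.007, i.e. exp(−2nε²) ≤ 0.007/162.
So 2nε² ≥ ln(162/0.007) = 10.049441.
Hence n ≥ 10.049441/(2·0.018²) = 15508.397.
The smallest integer n is 15509.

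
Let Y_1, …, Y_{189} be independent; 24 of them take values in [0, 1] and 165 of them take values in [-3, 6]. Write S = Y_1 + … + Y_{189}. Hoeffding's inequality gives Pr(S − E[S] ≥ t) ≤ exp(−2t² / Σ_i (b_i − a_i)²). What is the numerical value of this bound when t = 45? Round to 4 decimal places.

Σ(b_i − a_i)² = 24·1² + 165·9² = 13389.
Exponent = 2·45² / 13389 = 0.30249.
Bound = exp(−0.30249) = 0.73898.

0.7390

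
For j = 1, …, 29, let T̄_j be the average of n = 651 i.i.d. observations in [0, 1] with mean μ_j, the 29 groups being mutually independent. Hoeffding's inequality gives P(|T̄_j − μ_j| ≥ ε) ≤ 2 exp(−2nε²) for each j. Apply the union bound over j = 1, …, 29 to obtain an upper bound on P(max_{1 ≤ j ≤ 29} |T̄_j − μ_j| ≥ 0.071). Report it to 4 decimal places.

0.0818

Per-experiment Hoeffding bound: 2·exp(−2·651·0.071²) = 2·exp(−6.56338) = 0.0028222.
Union bound over 29 events: 29·0.0028222 = 0.08184.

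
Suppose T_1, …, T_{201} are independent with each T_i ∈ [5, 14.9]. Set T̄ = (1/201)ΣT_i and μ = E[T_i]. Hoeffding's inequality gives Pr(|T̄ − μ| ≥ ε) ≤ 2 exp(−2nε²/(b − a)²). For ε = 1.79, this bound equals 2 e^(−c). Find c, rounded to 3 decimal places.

c = 2nε²/(b − a)² = 2·201·1.79² / 9.9² = 13.1420.

13.142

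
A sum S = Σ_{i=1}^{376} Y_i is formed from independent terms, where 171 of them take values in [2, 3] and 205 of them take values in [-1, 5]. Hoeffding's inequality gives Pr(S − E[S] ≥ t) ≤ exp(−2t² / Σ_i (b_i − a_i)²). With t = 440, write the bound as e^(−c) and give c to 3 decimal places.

51.278

Σ(b_i − a_i)² = 171·1² + 205·6² = 7551.
c = 2t² / 7551 = 2·440² / 7551 = 51.2780.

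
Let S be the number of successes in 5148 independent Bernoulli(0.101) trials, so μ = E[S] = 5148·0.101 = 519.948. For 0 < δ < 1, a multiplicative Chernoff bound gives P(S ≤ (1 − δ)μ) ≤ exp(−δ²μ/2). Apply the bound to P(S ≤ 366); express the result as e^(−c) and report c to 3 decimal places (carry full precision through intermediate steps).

Write 366 = (1 − δ)μ, so δ = 1 − 366/519.948 = 0.2960835…
Then the exponent is δ²μ/2 = (μ − 366)²/(2μ) = 22.790728.

22.791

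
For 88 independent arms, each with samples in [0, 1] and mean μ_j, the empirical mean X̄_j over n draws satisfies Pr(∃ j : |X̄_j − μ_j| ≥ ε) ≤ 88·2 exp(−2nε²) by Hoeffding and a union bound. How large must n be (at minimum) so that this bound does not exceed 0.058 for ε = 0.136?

Need 2·88·exp(−2nε²) ≤ 0.058, i.e. exp(−2nε²) ≤ 0.058/176.
So 2nε² ≥ ln(176/0.058) = 8.017796.
Hence n ≥ 8.017796/(2·0.136²) = 216.744.
The smallest integer n is 217.

217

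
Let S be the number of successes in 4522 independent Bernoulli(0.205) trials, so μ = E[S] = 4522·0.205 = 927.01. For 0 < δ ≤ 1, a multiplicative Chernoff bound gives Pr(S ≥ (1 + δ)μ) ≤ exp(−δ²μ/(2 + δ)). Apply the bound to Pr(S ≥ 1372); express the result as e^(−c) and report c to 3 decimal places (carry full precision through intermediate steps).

86.131

Write 1372 = (1 + δ)μ, so δ = 1372/927.01 − 1 = 0.4800272…
Then the exponent is δ²μ/(2 + δ) = (1372 − μ)² / (μ·(2 + δ)) = 86.131030.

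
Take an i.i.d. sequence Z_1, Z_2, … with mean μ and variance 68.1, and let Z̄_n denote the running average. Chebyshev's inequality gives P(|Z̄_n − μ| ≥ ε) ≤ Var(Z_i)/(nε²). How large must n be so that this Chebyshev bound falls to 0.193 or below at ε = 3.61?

28

Require 68.1/(n·3.61²) ≤ 0.193, i.e. n ≥ 68.1/(0.193·3.61²) = 27.075.
The smallest integer n is 28.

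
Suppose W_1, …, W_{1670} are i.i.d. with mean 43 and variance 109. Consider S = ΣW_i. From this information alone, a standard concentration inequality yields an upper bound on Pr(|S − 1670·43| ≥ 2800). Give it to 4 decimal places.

With mean and variance of each term known, Chebyshev's inequality bounds the deviation of the sum (or sample mean).
Var(S) = n·Var(W_i) = 1670·109 = 182030.
Chebyshev: Pr(|S − 1670·43| ≥ 2800) ≤ Var(S)/2800² = 182030/7840000 = 0.0232.

0.0232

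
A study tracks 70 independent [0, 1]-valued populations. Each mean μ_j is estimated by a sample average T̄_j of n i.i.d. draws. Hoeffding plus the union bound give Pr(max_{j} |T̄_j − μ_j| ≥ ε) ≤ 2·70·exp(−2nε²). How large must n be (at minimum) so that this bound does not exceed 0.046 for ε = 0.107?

351

Need 2·70·exp(−2nε²) ≤ 0.046, i.e. exp(−2nε²) ≤ 0.046/140.
So 2nε² ≥ ln(140/0.046) = 8.020756.
Hence n ≥ 8.020756/(2·0.107²) = 350.282.
The smallest integer n is 351.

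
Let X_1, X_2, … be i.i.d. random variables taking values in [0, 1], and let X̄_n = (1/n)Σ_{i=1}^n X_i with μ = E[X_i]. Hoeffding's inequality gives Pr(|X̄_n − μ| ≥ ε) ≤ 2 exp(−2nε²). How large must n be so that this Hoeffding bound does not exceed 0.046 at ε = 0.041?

Require 2·exp(−2nε²) ≤ 0.046, i.e. 2nε² ≥ ln(2/0.046) = 3.772261.
So n ≥ 3.772261 / (2·0.041²) = 1122.029.
The smallest integer n is 1123.

1123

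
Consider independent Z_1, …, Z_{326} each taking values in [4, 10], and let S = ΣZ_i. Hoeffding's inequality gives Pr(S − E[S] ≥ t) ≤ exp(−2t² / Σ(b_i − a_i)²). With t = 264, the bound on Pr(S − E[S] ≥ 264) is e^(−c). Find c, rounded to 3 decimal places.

11.877

Σ(b_i − a_i)² = 326·(6)² = 11736.
c = 2t²/11736 = 2·264²/11736 = 11.8773.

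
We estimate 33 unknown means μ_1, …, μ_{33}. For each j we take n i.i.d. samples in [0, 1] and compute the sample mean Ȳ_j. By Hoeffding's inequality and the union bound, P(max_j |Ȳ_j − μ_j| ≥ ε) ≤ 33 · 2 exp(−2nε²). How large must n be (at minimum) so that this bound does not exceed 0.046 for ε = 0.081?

Need 2·33·exp(−2nε²) ≤ 0.046, i.e. exp(−2nε²) ≤ 0.046/66.
So 2nε² ≥ ln(66/0.046) = 7.268769.
Hence n ≥ 7.268769/(2·0.081²) = 553.938.
The smallest integer n is 554.

554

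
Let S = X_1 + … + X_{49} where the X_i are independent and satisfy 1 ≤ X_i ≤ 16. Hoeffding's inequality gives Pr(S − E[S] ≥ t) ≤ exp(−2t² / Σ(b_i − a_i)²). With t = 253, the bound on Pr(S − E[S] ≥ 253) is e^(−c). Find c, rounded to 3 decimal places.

11.612

Σ(b_i − a_i)² = 49·(15)² = 11025.
c = 2t²/11025 = 2·253²/11025 = 11.6116.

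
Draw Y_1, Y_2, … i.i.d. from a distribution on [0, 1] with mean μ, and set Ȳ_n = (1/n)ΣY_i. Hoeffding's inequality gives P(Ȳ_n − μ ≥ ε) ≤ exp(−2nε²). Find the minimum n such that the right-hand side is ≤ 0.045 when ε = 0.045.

766

Require exp(−2nε²) ≤ 0.045, i.e. 2nε² ≥ ln(1/0.045) = 3.101093.
So n ≥ 3.101093 / (2·0.045²) = 765.702.
The smallest integer n is 766.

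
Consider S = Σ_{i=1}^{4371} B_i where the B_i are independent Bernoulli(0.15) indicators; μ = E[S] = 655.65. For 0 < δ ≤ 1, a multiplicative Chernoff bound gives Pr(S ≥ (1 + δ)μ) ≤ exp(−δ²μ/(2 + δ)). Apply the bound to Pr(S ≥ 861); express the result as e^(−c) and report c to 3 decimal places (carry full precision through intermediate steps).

Write 861 = (1 + δ)μ, so δ = 861/655.65 − 1 = 0.3132006…
Then the exponent is δ²μ/(2 + δ) = (861 − μ)² / (μ·(2 + δ)) = 27.803793.

27.804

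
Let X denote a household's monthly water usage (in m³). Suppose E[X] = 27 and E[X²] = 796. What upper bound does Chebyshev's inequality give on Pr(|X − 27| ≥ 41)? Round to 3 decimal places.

Var(X) = E[X²] − (E[X])² = 796 − 729 = 67.
Chebyshev's inequality: Pr(|X − μ| ≥ t) ≤ Var(X)/t² = 67/1681 = 0.0399.

0.040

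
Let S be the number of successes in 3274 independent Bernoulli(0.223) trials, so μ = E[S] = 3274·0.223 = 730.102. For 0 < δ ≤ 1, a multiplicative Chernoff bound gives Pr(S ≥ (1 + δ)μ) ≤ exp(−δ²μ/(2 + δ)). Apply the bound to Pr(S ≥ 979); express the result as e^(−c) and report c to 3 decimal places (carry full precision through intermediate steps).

36.247

Write 979 = (1 + δ)μ, so δ = 979/730.102 − 1 = 0.3409085…
Then the exponent is δ²μ/(2 + δ) = (979 − μ)² / (μ·(2 + δ)) = 36.247231.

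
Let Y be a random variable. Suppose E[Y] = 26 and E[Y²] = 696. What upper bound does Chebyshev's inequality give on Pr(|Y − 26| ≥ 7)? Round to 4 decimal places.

0.4082

Var(Y) = E[Y²] − (E[Y])² = 696 − 676 = 20.
Chebyshev's inequality: Pr(|Y − μ| ≥ t) ≤ Var(Y)/t² = 20/49 = 0.4082.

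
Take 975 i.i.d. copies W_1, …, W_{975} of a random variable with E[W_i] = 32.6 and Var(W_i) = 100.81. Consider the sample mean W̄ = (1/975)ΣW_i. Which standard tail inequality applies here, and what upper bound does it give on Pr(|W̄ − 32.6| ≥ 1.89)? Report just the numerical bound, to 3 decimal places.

0.029

With mean and variance of each term known, Chebyshev's inequality bounds the deviation of the sum (or sample mean).
Var(W̄) = Var(W_i)/n = 100.81/975 = 0.10339.
Chebyshev: Pr(|W̄ − 32.6| ≥ 1.89) ≤ Var(W̄)/(1.89)² = 100.81/(975·1.89²) = 0.0289.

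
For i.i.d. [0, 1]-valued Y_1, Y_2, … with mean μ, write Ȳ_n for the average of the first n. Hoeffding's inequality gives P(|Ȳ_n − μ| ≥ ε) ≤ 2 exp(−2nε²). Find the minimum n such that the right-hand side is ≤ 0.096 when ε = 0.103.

Require 2·exp(−2nε²) ≤ 0.096, i.e. 2nε² ≥ ln(2/0.096) = 3.036554.
So n ≥ 3.036554 / (2·0.103²) = 143.112.
The smallest integer n is 144.

144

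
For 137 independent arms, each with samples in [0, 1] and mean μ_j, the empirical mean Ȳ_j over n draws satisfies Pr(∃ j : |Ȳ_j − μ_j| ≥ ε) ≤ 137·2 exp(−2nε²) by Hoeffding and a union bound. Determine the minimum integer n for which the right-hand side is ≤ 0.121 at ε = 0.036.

2981

Need 2·137·exp(−2nε²) ≤ 0.121, i.e. exp(−2nε²) ≤ 0.121/274.
So 2nε² ≥ ln(274/0.121) = 7.725093.
Hence n ≥ 7.725093/(2·0.036²) = 2980.360.
The smallest integer n is 2981.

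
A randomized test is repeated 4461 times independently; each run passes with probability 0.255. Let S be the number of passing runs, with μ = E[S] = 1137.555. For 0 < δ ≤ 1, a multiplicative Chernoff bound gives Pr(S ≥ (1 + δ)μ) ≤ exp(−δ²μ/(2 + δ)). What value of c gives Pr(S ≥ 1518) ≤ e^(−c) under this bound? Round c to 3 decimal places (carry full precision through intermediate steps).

54.504

Write 1518 = (1 + δ)μ, so δ = 1518/1137.555 − 1 = 0.334441…
Then the exponent is δ²μ/(2 + δ) = (1518 − μ)² / (μ·(2 + δ)) = 54.504011.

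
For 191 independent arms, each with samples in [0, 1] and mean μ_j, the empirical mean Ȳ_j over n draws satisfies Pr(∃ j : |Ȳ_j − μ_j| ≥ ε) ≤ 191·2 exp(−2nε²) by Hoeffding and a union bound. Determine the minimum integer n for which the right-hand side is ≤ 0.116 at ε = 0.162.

155

Need 2·191·exp(−2nε²) ≤ 0.116, i.e. exp(−2nε²) ≤ 0.116/382.
So 2nε² ≥ ln(382/0.116) = 8.099586.
Hence n ≥ 8.099586/(2·0.162²) = 154.313.
The smallest integer n is 155.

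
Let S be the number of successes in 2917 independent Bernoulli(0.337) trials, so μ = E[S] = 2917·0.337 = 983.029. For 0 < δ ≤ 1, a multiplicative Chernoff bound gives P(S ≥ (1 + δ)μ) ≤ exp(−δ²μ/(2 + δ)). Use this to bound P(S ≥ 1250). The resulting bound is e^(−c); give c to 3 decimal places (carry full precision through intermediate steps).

Write 1250 = (1 + δ)μ, so δ = 1250/983.029 − 1 = 0.27158…
Then the exponent is δ²μ/(2 + δ) = (1250 − μ)² / (μ·(2 + δ)) = 31.917864.

31.918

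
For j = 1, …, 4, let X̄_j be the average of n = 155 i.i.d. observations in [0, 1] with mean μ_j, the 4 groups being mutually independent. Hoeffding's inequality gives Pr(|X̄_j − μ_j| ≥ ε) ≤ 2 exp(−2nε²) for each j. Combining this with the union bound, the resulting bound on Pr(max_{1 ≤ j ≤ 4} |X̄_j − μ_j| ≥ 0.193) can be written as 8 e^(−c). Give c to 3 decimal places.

11.547

Union bound over the 4 events: Pr(max_{1 ≤ j ≤ 4} |X̄_j − μ_j| ≥ 0.193) ≤ 4·2·exp(−2nε²) = 8 exp(−2·155·0.193²).
So c = 2·155·0.193² = 11.5472.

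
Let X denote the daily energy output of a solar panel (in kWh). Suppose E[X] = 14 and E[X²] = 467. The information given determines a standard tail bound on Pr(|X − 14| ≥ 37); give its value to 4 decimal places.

The first two moments determine the variance, so Chebyshev's inequality is the sharpest standard bound available.
Var(X) = E[X²] − (E[X])² = 467 − 196 = 271.
Chebyshev's inequality: Pr(|X − μ| ≥ t) ≤ Var(X)/t² = 271/1369 = 0.1980.

0.1980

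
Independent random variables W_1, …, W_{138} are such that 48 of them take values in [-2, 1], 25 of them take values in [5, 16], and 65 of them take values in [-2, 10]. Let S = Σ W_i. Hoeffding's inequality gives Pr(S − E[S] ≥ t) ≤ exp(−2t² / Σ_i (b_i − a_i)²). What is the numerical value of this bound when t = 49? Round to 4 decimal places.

0.6875

Σ(b_i − a_i)² = 48·3² + 25·11² + 65·12² = 12817.
Exponent = 2·49² / 12817 = 0.37466.
Bound = exp(−0.37466) = 0.68752.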